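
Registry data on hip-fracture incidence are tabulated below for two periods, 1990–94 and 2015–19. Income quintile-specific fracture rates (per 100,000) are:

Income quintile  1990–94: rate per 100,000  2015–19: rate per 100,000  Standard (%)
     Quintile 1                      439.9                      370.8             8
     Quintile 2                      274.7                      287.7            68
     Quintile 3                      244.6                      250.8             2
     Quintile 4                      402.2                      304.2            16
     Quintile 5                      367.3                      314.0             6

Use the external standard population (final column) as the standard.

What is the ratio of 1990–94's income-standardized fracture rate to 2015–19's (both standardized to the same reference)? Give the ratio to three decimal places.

1.052

Standard weights: 0.08, 0.68, 0.02, 0.16, 0.06.
1990–94: 0.0800×439.9 + 0.6800×274.7 + 0.0200×244.6 + 0.1600×402.2 + 0.0600×367.3 = 313.2700 per 100,000.
2015–19: 0.0800×370.8 + 0.6800×287.7 + 0.0200×250.8 + 0.1600×304.2 + 0.0600×314.0 = 297.8280 per 100,000.
Ratio = 313.2700 ÷ 297.8280 = 1.05185.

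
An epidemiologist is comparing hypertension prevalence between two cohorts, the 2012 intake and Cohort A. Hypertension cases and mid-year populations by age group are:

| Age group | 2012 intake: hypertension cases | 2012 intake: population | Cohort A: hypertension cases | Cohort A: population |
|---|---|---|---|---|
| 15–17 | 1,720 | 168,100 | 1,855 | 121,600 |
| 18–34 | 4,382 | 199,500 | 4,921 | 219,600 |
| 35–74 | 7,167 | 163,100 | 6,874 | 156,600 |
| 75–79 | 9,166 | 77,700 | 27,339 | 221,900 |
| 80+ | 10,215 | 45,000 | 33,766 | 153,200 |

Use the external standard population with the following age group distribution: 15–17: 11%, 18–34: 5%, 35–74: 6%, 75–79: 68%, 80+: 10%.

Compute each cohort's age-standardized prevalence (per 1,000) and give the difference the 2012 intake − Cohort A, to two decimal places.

-3.47

Age-specific rates per 1,000 for the 2012 intake: 10.232, 21.965, 43.942, 117.967, 227.000.
For Cohort A: 15.255, 22.409, 43.895, 123.204, 220.405.
Standard weights: 0.11, 0.05, 0.06, 0.68, 0.10.
The 2012 intake: 0.1100×10.232 + 0.0500×21.965 + 0.0600×43.942 + 0.6800×117.967 + 0.1000×227.000 = 107.7776 per 1,000.
Cohort A: 0.1100×15.255 + 0.0500×22.409 + 0.0600×43.895 + 0.6800×123.204 + 0.1000×220.405 = 111.2515 per 1,000.
Difference = 107.7776 − 111.2515 = -3.4739.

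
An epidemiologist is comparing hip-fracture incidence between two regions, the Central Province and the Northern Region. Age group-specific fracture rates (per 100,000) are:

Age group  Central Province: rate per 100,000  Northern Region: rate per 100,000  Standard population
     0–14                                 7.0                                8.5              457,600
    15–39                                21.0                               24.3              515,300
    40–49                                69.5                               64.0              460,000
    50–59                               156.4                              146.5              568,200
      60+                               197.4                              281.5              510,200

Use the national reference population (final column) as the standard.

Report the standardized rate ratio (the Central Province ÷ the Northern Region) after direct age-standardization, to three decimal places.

Standard total = 2,511,300; weights = 0.1822, 0.2052, 0.1832, 0.2263, 0.2032.
The Central Province: 0.1822×7.0 + 0.2052×21.0 + 0.1832×69.5 + 0.2263×156.4 + 0.2032×197.4 = 93.8058 per 100,000.
The Northern Region: 0.1822×8.5 + 0.2052×24.3 + 0.1832×64.0 + 0.2263×146.5 + 0.2032×281.5 = 108.5947 per 100,000.
Ratio = 93.8058 ÷ 108.5947 = 0.86382.

0.864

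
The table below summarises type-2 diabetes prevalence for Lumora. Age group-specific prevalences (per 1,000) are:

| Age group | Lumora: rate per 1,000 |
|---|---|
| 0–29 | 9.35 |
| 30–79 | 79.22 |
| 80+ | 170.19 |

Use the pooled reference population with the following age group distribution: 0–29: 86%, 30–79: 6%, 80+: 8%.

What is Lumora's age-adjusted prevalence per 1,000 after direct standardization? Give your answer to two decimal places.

26.41

Standard weights: 0.86, 0.06, 0.08.
Standardized rate: 0.8600×9.35 + 0.0600×79.22 + 0.0800×170.19 = 26.4094 per 1,000.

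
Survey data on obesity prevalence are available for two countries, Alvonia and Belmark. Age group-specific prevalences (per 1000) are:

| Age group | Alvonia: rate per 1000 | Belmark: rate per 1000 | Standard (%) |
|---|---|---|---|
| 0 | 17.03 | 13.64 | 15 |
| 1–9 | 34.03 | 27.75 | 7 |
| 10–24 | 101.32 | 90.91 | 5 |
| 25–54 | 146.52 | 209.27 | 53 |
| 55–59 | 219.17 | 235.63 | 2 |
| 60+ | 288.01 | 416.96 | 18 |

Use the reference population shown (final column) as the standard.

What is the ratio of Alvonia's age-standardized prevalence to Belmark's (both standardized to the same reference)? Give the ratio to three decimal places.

Standard weights: 0.15, 0.07, 0.05, 0.53, 0.02, 0.18.
Alvonia: 0.1500×17.03 + 0.0700×34.03 + 0.0500×101.32 + 0.5300×146.52 + 0.0200×219.17 + 0.1800×288.01 = 143.8834 per 1000.
Belmark: 0.1500×13.64 + 0.0700×27.75 + 0.0500×90.91 + 0.5300×209.27 + 0.0200×235.63 + 0.1800×416.96 = 199.2125 per 1000.
Ratio = 143.8834 ÷ 199.2125 = 0.72226.

0.722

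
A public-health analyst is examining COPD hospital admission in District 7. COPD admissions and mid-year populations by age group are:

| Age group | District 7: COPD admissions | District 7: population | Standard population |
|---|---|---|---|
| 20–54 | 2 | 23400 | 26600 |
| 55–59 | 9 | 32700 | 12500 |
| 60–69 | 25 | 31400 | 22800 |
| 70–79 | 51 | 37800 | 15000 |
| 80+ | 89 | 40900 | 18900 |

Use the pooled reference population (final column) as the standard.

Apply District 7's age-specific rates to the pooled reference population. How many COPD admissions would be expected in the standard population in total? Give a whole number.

Age-specific rates per 10000 for District 7: 0.85, 2.75, 7.96, 13.49, 21.76.
Expected COPD admissions = Σ (standard pop × age-specific rate ÷ 10000)
= 26600×0.85/10000 + 12500×2.75/10000 + 22800×7.96/10000 + 15000×13.49/10000 + 18900×21.76/10000
= 2.27 + 3.44 + 18.15 + 20.24 + 41.13 = 85.23.

85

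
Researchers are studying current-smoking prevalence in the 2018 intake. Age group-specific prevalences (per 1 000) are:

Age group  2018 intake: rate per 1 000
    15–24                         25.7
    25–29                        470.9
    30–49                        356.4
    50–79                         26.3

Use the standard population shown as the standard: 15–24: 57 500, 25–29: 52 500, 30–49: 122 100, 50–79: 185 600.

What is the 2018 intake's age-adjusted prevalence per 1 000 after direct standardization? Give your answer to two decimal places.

Standard total = 417 700; weights = 0.1377, 0.1257, 0.2923, 0.4443.
Standardized rate: 0.1377×25.7 + 0.1257×470.9 + 0.2923×356.4 + 0.4443×26.3 = 178.5916 per 1 000.

178.59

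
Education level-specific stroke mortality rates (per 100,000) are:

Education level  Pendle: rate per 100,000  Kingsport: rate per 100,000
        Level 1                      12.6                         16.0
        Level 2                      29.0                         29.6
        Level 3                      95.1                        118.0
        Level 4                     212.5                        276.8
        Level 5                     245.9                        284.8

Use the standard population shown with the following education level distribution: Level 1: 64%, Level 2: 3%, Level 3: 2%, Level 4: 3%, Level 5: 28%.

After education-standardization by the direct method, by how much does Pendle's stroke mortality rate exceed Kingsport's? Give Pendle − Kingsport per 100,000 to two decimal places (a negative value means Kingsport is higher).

Standard weights: 0.64, 0.03, 0.02, 0.03, 0.28.
Pendle: 0.6400×12.6 + 0.0300×29.0 + 0.0200×95.1 + 0.0300×212.5 + 0.2800×245.9 = 86.0630 per 100,000.
Kingsport: 0.6400×16.0 + 0.0300×29.6 + 0.0200×118.0 + 0.0300×276.8 + 0.2800×284.8 = 101.5360 per 100,000.
Difference = 86.0630 − 101.5360 = -15.4730.

-15.47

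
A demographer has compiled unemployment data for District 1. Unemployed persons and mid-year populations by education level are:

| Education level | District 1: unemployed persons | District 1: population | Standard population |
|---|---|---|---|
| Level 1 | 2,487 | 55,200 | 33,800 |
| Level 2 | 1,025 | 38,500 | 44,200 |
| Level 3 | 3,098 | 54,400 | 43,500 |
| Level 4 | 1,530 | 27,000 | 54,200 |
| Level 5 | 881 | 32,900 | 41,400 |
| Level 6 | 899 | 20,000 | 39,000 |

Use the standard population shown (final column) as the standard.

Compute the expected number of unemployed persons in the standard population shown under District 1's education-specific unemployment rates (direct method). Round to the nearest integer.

11110

Education-specific rates per 1,000 for District 1: 45.054, 26.623, 56.949, 56.667, 26.778, 44.950.
Expected unemployed persons = Σ (standard pop × education-specific rate ÷ 1,000)
= 33,800×45.054/1,000 + 44,200×26.623/1,000 + 43,500×56.949/1,000 + 54,200×56.667/1,000 + 41,400×26.778/1,000 + 39,000×44.950/1,000
= 1522.84 + 1176.75 + 2477.26 + 3071.33 + 1108.61 + 1753.05 = 11109.85.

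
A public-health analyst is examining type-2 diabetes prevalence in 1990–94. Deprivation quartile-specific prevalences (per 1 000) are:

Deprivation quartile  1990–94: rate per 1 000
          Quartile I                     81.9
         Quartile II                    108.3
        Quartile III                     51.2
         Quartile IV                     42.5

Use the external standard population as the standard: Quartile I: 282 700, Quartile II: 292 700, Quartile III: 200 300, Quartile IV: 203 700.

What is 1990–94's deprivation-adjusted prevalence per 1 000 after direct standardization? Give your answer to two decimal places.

75.32

Standard total = 979 400; weights = 0.2886, 0.2989, 0.2045, 0.2080.
Standardized rate: 0.2886×81.9 + 0.2989×108.3 + 0.2045×51.2 + 0.2080×42.5 = 75.3167 per 1 000.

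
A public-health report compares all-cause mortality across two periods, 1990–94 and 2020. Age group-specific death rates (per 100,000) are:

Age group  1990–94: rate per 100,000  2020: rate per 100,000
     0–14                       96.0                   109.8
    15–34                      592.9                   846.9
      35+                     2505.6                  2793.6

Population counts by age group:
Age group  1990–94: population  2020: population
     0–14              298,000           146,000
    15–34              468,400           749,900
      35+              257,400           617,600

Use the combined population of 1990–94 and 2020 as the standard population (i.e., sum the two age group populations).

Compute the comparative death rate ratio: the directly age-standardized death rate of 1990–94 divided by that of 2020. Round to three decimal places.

Combined standard total = 2,537,300; weights = 0.1750, 0.4802, 0.3449.
1990–94: 0.1750×96.0 + 0.4802×592.9 + 0.3449×2505.6 = 1165.5516 per 100,000.
2020: 0.1750×109.8 + 0.4802×846.9 + 0.3449×2793.6 = 1389.2443 per 100,000.
Ratio = 1165.5516 ÷ 1389.2443 = 0.83898.

0.839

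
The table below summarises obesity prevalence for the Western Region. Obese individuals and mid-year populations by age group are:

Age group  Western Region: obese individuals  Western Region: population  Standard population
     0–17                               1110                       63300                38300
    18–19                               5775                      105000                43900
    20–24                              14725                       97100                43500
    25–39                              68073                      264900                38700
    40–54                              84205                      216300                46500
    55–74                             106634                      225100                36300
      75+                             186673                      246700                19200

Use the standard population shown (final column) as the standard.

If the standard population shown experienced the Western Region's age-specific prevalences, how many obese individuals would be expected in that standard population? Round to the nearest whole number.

Age-specific rates per 1000 for the Western Region: 17.536, 55.000, 151.648, 256.976, 389.297, 473.718, 756.680.
Expected obese individuals = Σ (standard pop × age-specific rate ÷ 1000)
= 38300×17.536/1000 + 43900×55.000/1000 + 43500×151.648/1000 + 38700×256.976/1000 + 46500×389.297/1000 + 36300×473.718/1000 + 19200×756.680/1000
= 671.61 + 2414.50 + 6596.68 + 9944.98 + 18102.32 + 17195.98 + 14528.26 = 69454.33.

69454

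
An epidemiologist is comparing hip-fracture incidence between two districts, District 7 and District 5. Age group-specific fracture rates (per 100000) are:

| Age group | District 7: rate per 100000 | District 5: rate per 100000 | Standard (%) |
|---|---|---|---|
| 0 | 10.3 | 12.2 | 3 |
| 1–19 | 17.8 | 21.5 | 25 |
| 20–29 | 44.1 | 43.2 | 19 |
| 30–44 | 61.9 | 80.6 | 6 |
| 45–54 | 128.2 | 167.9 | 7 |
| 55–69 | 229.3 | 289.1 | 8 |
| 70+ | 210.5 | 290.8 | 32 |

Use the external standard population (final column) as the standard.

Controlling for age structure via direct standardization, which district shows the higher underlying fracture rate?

Standard weights: 0.03, 0.25, 0.19, 0.06, 0.07, 0.08, 0.32.
District 7: 0.0300×10.3 + 0.2500×17.8 + 0.1900×44.1 + 0.0600×61.9 + 0.0700×128.2 + 0.0800×229.3 + 0.3200×210.5 = 111.5300 per 100000.
District 5: 0.0300×12.2 + 0.2500×21.5 + 0.1900×43.2 + 0.0600×80.6 + 0.0700×167.9 + 0.0800×289.1 + 0.3200×290.8 = 146.7220 per 100000.

District 5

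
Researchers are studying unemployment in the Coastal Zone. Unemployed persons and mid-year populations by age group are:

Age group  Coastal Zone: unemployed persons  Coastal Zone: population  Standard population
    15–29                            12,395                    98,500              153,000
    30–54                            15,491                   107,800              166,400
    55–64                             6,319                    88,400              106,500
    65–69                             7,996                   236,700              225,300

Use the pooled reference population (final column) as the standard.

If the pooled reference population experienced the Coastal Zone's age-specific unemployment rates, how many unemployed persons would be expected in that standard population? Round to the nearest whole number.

58389

Age-specific rates per 1,000 for the Coastal Zone: 125.838, 143.701, 71.482, 33.781.
Expected unemployed persons = Σ (standard pop × age-specific rate ÷ 1,000)
= 153,000×125.838/1,000 + 166,400×143.701/1,000 + 106,500×71.482/1,000 + 225,300×33.781/1,000
= 19253.15 + 23911.90 + 7612.82 + 7610.89 = 58388.76.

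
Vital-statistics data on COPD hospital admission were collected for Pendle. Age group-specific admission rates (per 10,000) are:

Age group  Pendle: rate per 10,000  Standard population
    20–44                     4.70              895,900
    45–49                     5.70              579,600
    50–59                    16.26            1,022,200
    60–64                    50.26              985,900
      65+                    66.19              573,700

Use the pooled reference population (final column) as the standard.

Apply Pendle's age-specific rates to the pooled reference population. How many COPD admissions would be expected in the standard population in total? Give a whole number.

Expected COPD admissions = Σ (standard pop × age-specific rate ÷ 10,000)
= 895,900×4.70/10,000 + 579,600×5.70/10,000 + 1,022,200×16.26/10,000 + 985,900×50.26/10,000 + 573,700×66.19/10,000
= 421.07 + 330.37 + 1662.10 + 4955.13 + 3797.32 = 11166.00.

11166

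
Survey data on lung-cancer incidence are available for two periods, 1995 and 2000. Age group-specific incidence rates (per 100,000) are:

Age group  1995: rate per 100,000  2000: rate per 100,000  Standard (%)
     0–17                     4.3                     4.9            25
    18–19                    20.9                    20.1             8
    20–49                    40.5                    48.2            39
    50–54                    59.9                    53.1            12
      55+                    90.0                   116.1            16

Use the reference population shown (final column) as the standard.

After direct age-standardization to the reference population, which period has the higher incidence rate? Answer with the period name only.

2000

Standard weights: 0.25, 0.08, 0.39, 0.12, 0.16.
1995: 0.2500×4.3 + 0.0800×20.9 + 0.3900×40.5 + 0.1200×59.9 + 0.1600×90.0 = 40.1300 per 100,000.
2000: 0.2500×4.9 + 0.0800×20.1 + 0.3900×48.2 + 0.1200×53.1 + 0.1600×116.1 = 46.5790 per 100,000.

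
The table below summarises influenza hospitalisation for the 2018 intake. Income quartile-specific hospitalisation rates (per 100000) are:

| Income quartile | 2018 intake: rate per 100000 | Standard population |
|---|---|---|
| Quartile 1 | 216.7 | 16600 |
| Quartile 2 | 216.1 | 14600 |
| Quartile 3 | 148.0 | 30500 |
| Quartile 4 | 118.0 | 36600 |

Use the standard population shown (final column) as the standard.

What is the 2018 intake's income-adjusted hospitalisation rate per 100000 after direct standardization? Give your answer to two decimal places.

Standard total = 98300; weights = 0.1689, 0.1485, 0.3103, 0.3723.
Standardized rate: 0.1689×216.7 + 0.1485×216.1 + 0.3103×148.0 + 0.3723×118.0 = 158.5461 per 100000.

158.55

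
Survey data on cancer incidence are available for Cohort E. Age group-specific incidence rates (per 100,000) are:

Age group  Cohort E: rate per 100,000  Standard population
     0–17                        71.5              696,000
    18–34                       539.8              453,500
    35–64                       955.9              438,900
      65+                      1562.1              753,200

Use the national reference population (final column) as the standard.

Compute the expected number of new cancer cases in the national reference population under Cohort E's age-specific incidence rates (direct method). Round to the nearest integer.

18907

Expected new cancer cases = Σ (standard pop × age-specific rate ÷ 100,000)
= 696,000×71.5/100,000 + 453,500×539.8/100,000 + 438,900×955.9/100,000 + 753,200×1562.1/100,000
= 497.64 + 2447.99 + 4195.45 + 11765.74 = 18906.82.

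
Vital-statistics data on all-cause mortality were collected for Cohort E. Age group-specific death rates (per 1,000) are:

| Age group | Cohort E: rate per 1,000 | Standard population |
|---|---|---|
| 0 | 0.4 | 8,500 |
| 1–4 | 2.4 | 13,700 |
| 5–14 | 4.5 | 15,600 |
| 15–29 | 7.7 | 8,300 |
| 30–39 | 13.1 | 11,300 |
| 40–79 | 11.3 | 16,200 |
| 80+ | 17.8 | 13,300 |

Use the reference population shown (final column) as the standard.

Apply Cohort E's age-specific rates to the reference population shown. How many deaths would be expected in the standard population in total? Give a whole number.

Expected deaths = Σ (standard pop × age-specific rate ÷ 1,000)
= 8,500×0.4/1,000 + 13,700×2.4/1,000 + 15,600×4.5/1,000 + 8,300×7.7/1,000 + 11,300×13.1/1,000 + 16,200×11.3/1,000 + 13,300×17.8/1,000
= 3.40 + 32.88 + 70.20 + 63.91 + 148.03 + 183.06 + 236.74 = 738.22.

738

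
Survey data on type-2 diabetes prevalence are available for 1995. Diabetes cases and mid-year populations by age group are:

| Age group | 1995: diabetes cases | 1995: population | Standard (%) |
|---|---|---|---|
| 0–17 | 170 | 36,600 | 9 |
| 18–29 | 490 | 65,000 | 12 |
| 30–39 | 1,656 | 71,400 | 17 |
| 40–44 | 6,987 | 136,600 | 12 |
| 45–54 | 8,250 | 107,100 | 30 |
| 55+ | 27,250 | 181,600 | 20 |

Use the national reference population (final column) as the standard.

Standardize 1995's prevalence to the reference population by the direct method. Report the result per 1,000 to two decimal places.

64.52

Age-specific rates per 1,000 for 1995: 4.645, 7.538, 23.193, 51.149, 77.031, 150.055.
Standard weights: 0.09, 0.12, 0.17, 0.12, 0.30, 0.20.
Standardized rate: 0.0900×4.645 + 0.1200×7.538 + 0.1700×23.193 + 0.1200×51.149 + 0.3000×77.031 + 0.2000×150.055 = 64.5237 per 1,000.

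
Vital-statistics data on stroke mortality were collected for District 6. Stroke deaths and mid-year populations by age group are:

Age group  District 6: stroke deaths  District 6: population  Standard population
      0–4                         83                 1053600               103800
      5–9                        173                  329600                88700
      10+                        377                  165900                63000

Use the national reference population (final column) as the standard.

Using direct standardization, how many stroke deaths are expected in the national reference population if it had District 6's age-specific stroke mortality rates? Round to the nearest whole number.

Age-specific rates per 100000 for District 6: 7.88, 52.49, 227.25.
Expected stroke deaths = Σ (standard pop × age-specific rate ÷ 100000)
= 103800×7.88/100000 + 88700×52.49/100000 + 63000×227.25/100000
= 8.18 + 46.56 + 143.16 = 197.90.

198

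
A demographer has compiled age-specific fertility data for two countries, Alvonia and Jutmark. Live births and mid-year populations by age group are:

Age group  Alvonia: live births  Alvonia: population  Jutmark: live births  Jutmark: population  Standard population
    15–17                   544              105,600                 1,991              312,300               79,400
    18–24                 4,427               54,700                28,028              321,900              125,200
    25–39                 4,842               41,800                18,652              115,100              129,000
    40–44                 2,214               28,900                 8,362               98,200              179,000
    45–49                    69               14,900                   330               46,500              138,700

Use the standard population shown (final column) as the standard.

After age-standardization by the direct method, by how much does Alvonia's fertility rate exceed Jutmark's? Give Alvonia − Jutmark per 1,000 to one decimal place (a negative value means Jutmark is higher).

Age-specific rates per 1,000 for Alvonia: 5.152, 80.932, 115.837, 76.609, 4.631.
For Jutmark: 6.375, 87.071, 162.050, 85.153, 7.097.
Standard total = 651,300; weights = 0.1219, 0.1922, 0.1981, 0.2748, 0.2130.
Alvonia: 0.1219×5.152 + 0.1922×80.932 + 0.1981×115.837 + 0.2748×76.609 + 0.2130×4.631 = 61.1701 per 1,000.
Jutmark: 0.1219×6.375 + 0.1922×87.071 + 0.1981×162.050 + 0.2748×85.153 + 0.2130×7.097 = 74.5257 per 1,000.
Difference = 61.1701 − 74.5257 = -13.3556.

-13.4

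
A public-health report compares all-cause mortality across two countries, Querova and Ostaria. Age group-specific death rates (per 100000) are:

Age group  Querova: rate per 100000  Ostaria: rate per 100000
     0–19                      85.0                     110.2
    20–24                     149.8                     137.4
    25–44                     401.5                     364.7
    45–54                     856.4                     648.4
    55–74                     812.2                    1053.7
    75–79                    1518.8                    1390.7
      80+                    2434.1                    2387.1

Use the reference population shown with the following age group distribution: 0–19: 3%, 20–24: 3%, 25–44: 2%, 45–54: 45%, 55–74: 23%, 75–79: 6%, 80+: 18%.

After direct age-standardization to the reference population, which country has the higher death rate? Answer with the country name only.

Querova

Standard weights: 0.03, 0.03, 0.02, 0.45, 0.23, 0.06, 0.18.
Querova: 0.0300×85.0 + 0.0300×149.8 + 0.0200×401.5 + 0.4500×856.4 + 0.2300×812.2 + 0.0600×1518.8 + 0.1800×2434.1 = 1116.5260 per 100000.
Ostaria: 0.0300×110.2 + 0.0300×137.4 + 0.0200×364.7 + 0.4500×648.4 + 0.2300×1053.7 + 0.0600×1390.7 + 0.1800×2387.1 = 1061.9730 per 100000.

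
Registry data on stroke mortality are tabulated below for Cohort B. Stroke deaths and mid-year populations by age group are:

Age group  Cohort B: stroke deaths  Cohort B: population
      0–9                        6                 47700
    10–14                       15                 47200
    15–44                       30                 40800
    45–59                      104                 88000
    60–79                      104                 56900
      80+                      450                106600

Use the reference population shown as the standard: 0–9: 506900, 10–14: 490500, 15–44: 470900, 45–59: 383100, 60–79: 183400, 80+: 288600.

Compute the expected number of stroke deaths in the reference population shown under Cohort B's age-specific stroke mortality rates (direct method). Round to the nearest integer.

Age-specific rates per 100000 for Cohort B: 12.58, 31.78, 73.53, 118.18, 182.78, 422.14.
Expected stroke deaths = Σ (standard pop × age-specific rate ÷ 100000)
= 506900×12.58/100000 + 490500×31.78/100000 + 470900×73.53/100000 + 383100×118.18/100000 + 183400×182.78/100000 + 288600×422.14/100000
= 63.76 + 155.88 + 346.25 + 452.75 + 335.21 + 1218.29 = 2572.15.

2572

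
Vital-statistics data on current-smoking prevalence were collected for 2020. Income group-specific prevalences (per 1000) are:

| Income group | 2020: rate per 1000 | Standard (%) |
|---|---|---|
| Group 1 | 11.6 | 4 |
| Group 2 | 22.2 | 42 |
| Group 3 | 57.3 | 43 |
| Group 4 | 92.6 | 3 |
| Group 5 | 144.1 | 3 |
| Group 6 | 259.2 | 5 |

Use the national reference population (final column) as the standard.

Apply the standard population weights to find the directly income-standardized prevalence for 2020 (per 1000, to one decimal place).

Standard weights: 0.04, 0.42, 0.43, 0.03, 0.03, 0.05.
Standardized rate: 0.0400×11.6 + 0.4200×22.2 + 0.4300×57.3 + 0.0300×92.6 + 0.0300×144.1 + 0.0500×259.2 = 54.4880 per 1000.

54.5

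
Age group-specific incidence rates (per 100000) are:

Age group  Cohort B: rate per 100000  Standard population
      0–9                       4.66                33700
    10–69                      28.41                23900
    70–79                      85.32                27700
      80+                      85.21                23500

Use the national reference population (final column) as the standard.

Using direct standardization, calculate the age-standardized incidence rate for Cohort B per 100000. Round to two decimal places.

Standard total = 108800; weights = 0.3097, 0.2197, 0.2546, 0.2160.
Standardized rate: 0.3097×4.66 + 0.2197×28.41 + 0.2546×85.32 + 0.2160×85.21 = 47.8110 per 100000.

47.81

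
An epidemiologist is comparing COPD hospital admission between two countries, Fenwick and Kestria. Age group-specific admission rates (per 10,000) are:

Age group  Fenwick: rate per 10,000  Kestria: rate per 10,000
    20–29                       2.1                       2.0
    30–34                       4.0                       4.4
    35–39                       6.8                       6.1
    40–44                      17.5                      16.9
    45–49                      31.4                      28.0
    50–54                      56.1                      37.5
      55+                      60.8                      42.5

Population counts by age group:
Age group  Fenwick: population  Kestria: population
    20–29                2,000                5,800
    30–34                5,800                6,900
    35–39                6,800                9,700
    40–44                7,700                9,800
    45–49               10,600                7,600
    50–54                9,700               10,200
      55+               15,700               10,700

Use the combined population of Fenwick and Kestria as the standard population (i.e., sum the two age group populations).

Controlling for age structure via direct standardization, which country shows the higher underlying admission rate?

Combined standard total = 119,000; weights = 0.0655, 0.1067, 0.1387, 0.1471, 0.1529, 0.1672, 0.2218.
Fenwick: 0.0655×2.1 + 0.1067×4.0 + 0.1387×6.8 + 0.1471×17.5 + 0.1529×31.4 + 0.1672×56.1 + 0.2218×60.8 = 31.7531 per 10,000.
Kestria: 0.0655×2.0 + 0.1067×4.4 + 0.1387×6.1 + 0.1471×16.9 + 0.1529×28.0 + 0.1672×37.5 + 0.2218×42.5 = 23.9137 per 10,000.

Fenwick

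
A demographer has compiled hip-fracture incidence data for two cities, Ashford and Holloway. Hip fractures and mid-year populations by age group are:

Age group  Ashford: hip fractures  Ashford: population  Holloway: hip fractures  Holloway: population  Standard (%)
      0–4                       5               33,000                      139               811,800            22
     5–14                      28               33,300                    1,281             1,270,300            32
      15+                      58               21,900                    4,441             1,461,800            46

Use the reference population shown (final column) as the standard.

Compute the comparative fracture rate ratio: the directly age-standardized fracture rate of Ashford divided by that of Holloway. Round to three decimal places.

Age-specific rates per 100,000 for Ashford: 15.15, 84.08, 264.84.
For Holloway: 17.12, 100.84, 303.80.
Standard weights: 0.22, 0.32, 0.46.
Ashford: 0.2200×15.15 + 0.3200×84.08 + 0.4600×264.84 = 152.0667 per 100,000.
Holloway: 0.2200×17.12 + 0.3200×100.84 + 0.4600×303.80 = 175.7861 per 100,000.
Ratio = 152.0667 ÷ 175.7861 = 0.86507.

0.865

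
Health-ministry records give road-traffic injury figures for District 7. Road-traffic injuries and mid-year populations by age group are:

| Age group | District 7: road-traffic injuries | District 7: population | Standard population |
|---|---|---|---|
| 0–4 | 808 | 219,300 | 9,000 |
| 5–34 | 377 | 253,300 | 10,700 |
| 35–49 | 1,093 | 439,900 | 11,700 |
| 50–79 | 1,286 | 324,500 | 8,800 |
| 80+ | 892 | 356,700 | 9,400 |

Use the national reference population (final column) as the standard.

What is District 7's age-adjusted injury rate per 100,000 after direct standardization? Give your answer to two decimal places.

275.28

Age-specific rates per 100,000 for District 7: 368.45, 148.84, 248.47, 396.30, 250.07.
Standard total = 49,600; weights = 0.1815, 0.2157, 0.2359, 0.1774, 0.1895.
Standardized rate: 0.1815×368.45 + 0.2157×148.84 + 0.2359×248.47 + 0.1774×396.30 + 0.1895×250.07 = 275.2764 per 100,000.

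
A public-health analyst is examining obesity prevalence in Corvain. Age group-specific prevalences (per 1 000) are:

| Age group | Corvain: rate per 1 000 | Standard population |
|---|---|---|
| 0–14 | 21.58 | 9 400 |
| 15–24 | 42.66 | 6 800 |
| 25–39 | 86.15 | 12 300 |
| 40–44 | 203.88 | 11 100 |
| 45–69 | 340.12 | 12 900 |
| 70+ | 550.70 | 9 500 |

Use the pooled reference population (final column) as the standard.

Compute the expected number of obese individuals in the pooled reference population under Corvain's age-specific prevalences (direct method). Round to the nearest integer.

13435

Expected obese individuals = Σ (standard pop × age-specific rate ÷ 1 000)
= 9 400×21.58/1 000 + 6 800×42.66/1 000 + 12 300×86.15/1 000 + 11 100×203.88/1 000 + 12 900×340.12/1 000 + 9 500×550.70/1 000
= 202.85 + 290.09 + 1059.64 + 2263.07 + 4387.55 + 5231.65 = 13434.85.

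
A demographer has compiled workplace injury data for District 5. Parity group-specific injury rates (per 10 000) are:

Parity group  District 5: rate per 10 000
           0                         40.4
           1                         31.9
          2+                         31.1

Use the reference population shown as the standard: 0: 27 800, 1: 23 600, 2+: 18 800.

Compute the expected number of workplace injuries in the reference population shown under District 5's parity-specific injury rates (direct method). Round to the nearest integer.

Expected workplace injuries = Σ (standard pop × parity-specific rate ÷ 10 000)
= 27 800×40.4/10 000 + 23 600×31.9/10 000 + 18 800×31.1/10 000
= 112.31 + 75.28 + 58.47 = 246.06.

246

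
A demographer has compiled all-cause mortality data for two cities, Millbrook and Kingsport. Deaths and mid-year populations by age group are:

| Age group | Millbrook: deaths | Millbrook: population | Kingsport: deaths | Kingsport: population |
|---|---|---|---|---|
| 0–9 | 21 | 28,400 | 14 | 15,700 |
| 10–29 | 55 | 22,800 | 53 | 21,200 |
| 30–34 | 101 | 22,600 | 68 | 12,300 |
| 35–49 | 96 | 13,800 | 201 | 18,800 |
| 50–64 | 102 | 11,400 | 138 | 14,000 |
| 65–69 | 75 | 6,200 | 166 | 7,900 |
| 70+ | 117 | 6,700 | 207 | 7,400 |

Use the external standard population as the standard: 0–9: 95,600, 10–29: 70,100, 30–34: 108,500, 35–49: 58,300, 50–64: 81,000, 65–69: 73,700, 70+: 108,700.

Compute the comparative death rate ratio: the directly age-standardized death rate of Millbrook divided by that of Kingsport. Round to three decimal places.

Age-specific rates per 100,000 for Millbrook: 73.94, 241.23, 446.90, 695.65, 894.74, 1209.68, 1746.27.
For Kingsport: 89.17, 250.00, 552.85, 1069.15, 985.71, 2101.27, 2797.30.
Standard total = 595,900; weights = 0.1604, 0.1176, 0.1821, 0.0978, 0.1359, 0.1237, 0.1824.
Millbrook: 0.1604×73.94 + 0.1176×241.23 + 0.1821×446.90 + 0.0978×695.65 + 0.1359×894.74 + 0.1237×1209.68 + 0.1824×1746.27 = 779.4443 per 100,000.
Kingsport: 0.1604×89.17 + 0.1176×250.00 + 0.1821×552.85 + 0.0978×1069.15 + 0.1359×985.71 + 0.1237×2101.27 + 0.1824×2797.30 = 1153.1085 per 100,000.
Ratio = 779.4443 ÷ 1153.1085 = 0.67595.

0.676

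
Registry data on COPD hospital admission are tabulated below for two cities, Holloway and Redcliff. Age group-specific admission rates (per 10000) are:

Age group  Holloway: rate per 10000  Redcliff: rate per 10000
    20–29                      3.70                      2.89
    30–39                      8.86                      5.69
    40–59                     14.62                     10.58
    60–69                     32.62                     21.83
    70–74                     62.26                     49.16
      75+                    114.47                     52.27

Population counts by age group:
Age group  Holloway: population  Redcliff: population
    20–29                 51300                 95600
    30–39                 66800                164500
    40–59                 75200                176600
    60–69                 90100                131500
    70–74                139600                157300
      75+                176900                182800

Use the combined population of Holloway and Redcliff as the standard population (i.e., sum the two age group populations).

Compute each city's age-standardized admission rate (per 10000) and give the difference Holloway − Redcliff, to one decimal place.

20.2

Combined standard total = 1508200; weights = 0.0974, 0.1534, 0.1670, 0.1469, 0.1969, 0.2385.
Holloway: 0.0974×3.70 + 0.1534×8.86 + 0.1670×14.62 + 0.1469×32.62 + 0.1969×62.26 + 0.2385×114.47 = 48.5099 per 10000.
Redcliff: 0.0974×2.89 + 0.1534×5.69 + 0.1670×10.58 + 0.1469×21.83 + 0.1969×49.16 + 0.2385×52.27 = 28.2717 per 10000.
Difference = 48.5099 − 28.2717 = 20.2382.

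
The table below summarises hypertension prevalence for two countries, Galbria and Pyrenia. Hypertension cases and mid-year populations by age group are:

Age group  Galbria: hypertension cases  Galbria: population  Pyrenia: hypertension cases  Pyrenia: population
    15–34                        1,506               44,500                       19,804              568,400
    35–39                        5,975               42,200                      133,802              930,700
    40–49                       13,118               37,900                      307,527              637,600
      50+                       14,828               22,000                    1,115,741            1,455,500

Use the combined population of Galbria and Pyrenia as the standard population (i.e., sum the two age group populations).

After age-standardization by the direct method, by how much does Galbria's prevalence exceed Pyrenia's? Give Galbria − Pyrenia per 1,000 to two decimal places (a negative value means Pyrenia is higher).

Age-specific rates per 1,000 for Galbria: 33.843, 141.588, 346.121, 674.000.
For Pyrenia: 34.842, 143.765, 482.320, 766.569.
Combined standard total = 3,738,800; weights = 0.1639, 0.2602, 0.1807, 0.3952.
Galbria: 0.1639×33.843 + 0.2602×141.588 + 0.1807×346.121 + 0.3952×674.000 = 371.2776 per 1,000.
Pyrenia: 0.1639×34.842 + 0.2602×143.765 + 0.1807×482.320 + 0.3952×766.569 = 433.1967 per 1,000.
Difference = 371.2776 − 433.1967 = -61.9190.

-61.92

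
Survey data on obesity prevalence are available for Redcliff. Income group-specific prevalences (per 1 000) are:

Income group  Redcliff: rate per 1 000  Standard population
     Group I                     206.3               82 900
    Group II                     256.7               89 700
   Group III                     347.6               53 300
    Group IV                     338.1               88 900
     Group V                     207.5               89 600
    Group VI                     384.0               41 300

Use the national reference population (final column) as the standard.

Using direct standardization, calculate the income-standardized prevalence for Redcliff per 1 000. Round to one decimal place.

Standard total = 445 700; weights = 0.1860, 0.2013, 0.1196, 0.1995, 0.2010, 0.0927.
Standardized rate: 0.1860×206.3 + 0.2013×256.7 + 0.1196×347.6 + 0.1995×338.1 + 0.2010×207.5 + 0.0927×384.0 = 276.3375 per 1 000.

276.3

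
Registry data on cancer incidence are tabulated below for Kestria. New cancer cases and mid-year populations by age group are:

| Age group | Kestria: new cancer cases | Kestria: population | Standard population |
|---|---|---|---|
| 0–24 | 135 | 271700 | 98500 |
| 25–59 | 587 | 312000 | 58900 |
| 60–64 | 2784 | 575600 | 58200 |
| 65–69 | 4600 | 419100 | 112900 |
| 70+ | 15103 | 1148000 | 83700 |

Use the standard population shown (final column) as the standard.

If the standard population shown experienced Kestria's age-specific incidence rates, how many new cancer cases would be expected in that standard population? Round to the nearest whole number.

Age-specific rates per 100000 for Kestria: 49.69, 188.14, 483.67, 1097.59, 1315.59.
Expected new cancer cases = Σ (standard pop × age-specific rate ÷ 100000)
= 98500×49.69/100000 + 58900×188.14/100000 + 58200×483.67/100000 + 112900×1097.59/100000 + 83700×1315.59/100000
= 48.94 + 110.82 + 281.50 + 1239.18 + 1101.15 = 2781.58.

2782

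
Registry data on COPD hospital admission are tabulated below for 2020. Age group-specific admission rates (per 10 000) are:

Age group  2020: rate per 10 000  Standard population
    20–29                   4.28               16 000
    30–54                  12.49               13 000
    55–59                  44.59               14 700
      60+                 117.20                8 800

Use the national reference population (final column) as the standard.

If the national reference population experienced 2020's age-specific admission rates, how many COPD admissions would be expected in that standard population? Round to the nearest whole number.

Expected COPD admissions = Σ (standard pop × age-specific rate ÷ 10 000)
= 16 000×4.28/10 000 + 13 000×12.49/10 000 + 14 700×44.59/10 000 + 8 800×117.20/10 000
= 6.85 + 16.24 + 65.55 + 103.14 = 191.77.

192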